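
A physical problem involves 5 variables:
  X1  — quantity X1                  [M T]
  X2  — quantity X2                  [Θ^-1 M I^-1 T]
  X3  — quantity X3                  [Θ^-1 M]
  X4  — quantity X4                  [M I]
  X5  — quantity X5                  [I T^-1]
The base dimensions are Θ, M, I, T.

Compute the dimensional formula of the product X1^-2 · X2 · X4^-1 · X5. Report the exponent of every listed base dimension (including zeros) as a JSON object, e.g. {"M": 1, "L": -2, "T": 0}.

Write exponents as rows Θ,M,I,T / cols X1,X2,X3,X4,X5:
  Θ: [ 0 -1 -1  0  0]
  M: [ 1  1  1  1  0]
  I: [ 0 -1  0  1  1]
  T: [ 1  1  0  0 -1]
  [Θ]: (-2)·0+(1)·-1+(-1)·0+(1)·0 = -1
  [M]: (-2)·1+(1)·1+(-1)·1+(1)·0 = -2
  [I]: (-2)·0+(1)·-1+(-1)·1+(1)·1 = -1
  [T]: (-2)·1+(1)·1+(-1)·0+(1)·-1 = -2
⇒ Θ^-1 M^-2 I^-1 T^-2

{"Θ": -1, "M": -2, "I": -1, "T": -2}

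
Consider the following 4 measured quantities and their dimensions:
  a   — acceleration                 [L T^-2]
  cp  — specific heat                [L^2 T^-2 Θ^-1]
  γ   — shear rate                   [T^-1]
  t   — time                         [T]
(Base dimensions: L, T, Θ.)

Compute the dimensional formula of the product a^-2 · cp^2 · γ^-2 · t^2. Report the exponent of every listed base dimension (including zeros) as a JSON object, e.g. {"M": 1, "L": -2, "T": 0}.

{"L": 2, "T": 4, "Θ": -2}

Write exponents as rows L,T,Θ / cols a,cp,γ,t:
  L: [ 1  2  0  0]
  T: [-2 -2 -1  1]
  Θ: [ 0 -1  0  0]
  [L]: (-2)·1+(2)·2+(-2)·0+(2)·0 = 2
  [T]: (-2)·-2+(2)·-2+(-2)·-1+(2)·1 = 4
  [Θ]: (-2)·0+(2)·-1+(-2)·0+(2)·0 = -2
⇒ L^2 T^4 Θ^-2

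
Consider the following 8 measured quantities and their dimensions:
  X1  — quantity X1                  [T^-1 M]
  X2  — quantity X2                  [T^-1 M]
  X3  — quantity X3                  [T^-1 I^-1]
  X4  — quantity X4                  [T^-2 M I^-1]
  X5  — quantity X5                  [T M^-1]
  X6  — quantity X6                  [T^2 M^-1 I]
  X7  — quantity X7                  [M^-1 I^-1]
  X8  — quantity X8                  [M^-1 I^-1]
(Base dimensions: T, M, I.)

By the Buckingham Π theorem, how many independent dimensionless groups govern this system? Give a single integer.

6

Write exponents as rows T,M,I / cols X1,X2,X3,X4,X5,X6,X7,X8:
  T: [-1 -1 -1 -2  1  2  0  0]
  M: [ 1  1  0  1 -1 -1 -1 -1]
  I: [ 0  0 -1 -1  0  1 -1 -1]
Echelon form has 2 nonzero rows (pivots: X1,X3)
Π count = n − r = 8 − 2 = 6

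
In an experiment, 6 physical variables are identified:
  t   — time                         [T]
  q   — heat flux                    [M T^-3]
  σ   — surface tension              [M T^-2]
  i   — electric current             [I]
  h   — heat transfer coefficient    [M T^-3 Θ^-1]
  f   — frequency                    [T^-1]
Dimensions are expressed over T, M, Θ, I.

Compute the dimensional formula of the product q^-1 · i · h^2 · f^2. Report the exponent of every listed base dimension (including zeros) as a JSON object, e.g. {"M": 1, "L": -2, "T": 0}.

{"T": -5, "M": 1, "Θ": -2, "I": 1}

Write exponents as rows T,M,Θ,I / cols t,q,σ,i,h,f:
  T: [ 1 -3 -2  0 -3 -1]
  M: [ 0  1  1  0  1  0]
  Θ: [ 0  0  0  0 -1  0]
  I: [ 0  0  0  1  0  0]
  [T]: (-1)·-3+(1)·0+(2)·-3+(2)·-1 = -5
  [M]: (-1)·1+(1)·0+(2)·1+(2)·0 = 1
  [Θ]: (-1)·0+(1)·0+(2)·-1+(2)·0 = -2
  [I]: (-1)·0+(1)·1+(2)·0+(2)·0 = 1
⇒ T^-5 M Θ^-2 I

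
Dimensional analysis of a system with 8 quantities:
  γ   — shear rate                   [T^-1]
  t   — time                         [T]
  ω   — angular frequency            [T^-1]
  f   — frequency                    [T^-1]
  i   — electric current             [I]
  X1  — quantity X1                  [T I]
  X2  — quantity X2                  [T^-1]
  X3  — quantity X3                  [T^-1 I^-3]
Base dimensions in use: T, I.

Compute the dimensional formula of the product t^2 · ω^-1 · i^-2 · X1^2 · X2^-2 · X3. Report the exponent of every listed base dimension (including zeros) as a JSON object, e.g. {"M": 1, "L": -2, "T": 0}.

Dimensional matrix (T×I by γ×t×ω×f×i×X1×X2×X3):
  T: [-1  1 -1 -1  0  1 -1 -1]
  I: [ 0  0  0  0  1  1  0 -3]
  [T]: (2)·1+(-1)·-1+(-2)·0+(2)·1+(-2)·-1+(1)·-1 = 6
  [I]: (2)·0+(-1)·0+(-2)·1+(2)·1+(-2)·0+(1)·-3 = -3
⇒ T^6 I^-3

{"T": 6, "I": -3}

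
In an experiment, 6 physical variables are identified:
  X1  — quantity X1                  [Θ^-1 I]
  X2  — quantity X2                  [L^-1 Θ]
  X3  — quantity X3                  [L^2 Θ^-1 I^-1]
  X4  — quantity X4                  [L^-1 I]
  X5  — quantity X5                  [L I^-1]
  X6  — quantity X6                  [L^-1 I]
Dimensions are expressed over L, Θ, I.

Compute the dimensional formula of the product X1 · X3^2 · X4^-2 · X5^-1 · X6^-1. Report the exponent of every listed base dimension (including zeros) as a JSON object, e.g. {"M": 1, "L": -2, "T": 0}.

Exponent matrix [L,Θ,I] × [X1,X2,X3,X4,X5,X6]:
  L: [ 0 -1  2 -1  1 -1]
  Θ: [-1  1 -1  0  0  0]
  I: [ 1  0 -1  1 -1  1]
  [L]: (1)·0+(2)·2+(-2)·-1+(-1)·1+(-1)·-1 = 6
  [Θ]: (1)·-1+(2)·-1+(-2)·0+(-1)·0+(-1)·0 = -3
  [I]: (1)·1+(2)·-1+(-2)·1+(-1)·-1+(-1)·1 = -3
⇒ L^6 Θ^-3 I^-3

{"L": 6, "Θ": -3, "I": -3}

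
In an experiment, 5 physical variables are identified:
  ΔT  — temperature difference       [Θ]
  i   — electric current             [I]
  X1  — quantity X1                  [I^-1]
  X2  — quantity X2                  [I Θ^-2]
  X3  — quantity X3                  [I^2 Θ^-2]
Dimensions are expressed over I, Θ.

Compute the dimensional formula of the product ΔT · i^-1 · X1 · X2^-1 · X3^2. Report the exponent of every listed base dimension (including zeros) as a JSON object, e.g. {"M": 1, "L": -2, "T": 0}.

Exponent matrix [I,Θ] × [ΔT,i,X1,X2,X3]:
  I: [ 0  1 -1  1  2]
  Θ: [ 1  0  0 -2 -2]
  [I]: (1)·0+(-1)·1+(1)·-1+(-1)·1+(2)·2 = 1
  [Θ]: (1)·1+(-1)·0+(1)·0+(-1)·-2+(2)·-2 = -1
⇒ I Θ^-1

{"I": 1, "Θ": -1}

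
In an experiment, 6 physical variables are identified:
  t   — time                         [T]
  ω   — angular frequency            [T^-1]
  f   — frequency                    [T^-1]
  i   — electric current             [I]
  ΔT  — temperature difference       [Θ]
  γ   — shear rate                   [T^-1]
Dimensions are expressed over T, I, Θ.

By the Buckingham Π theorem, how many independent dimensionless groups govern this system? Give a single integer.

3

Exponent matrix [T,I,Θ] × [t,ω,f,i,ΔT,γ]:
  T: [ 1 -1 -1  0  0 -1]
  I: [ 0  0  0  1  0  0]
  Θ: [ 0  0  0  0  1  0]
RREF → pivots at {t,i,ΔT} ⇒ r = 3
Π count = n − r = 6 − 3 = 3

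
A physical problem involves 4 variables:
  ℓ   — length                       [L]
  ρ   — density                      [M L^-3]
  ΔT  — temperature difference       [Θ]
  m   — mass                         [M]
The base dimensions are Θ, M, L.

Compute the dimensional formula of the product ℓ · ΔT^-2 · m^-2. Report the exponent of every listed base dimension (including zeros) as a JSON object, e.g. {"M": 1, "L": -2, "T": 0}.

{"Θ": -2, "M": -2, "L": 1}

Write exponents as rows Θ,M,L / cols ℓ,ρ,ΔT,m:
  Θ: [ 0  0  1  0]
  M: [ 0  1  0  1]
  L: [ 1 -3  0  0]
  [Θ]: (1)·0+(-2)·1+(-2)·0 = -2
  [M]: (1)·0+(-2)·0+(-2)·1 = -2
  [L]: (1)·1+(-2)·0+(-2)·0 = 1
⇒ Θ^-2 M^-2 L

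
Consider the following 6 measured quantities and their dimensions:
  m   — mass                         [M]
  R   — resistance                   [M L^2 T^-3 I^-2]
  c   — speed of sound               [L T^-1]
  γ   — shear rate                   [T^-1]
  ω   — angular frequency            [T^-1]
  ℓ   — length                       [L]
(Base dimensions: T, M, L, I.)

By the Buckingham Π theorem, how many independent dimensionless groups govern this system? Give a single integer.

2

Write exponents as rows T,M,L,I / cols m,R,c,γ,ω,ℓ:
  T: [ 0 -3 -1 -1 -1  0]
  M: [ 1  1  0  0  0  0]
  L: [ 0  2  1  0  0  1]
  I: [ 0 -2  0  0  0  0]
Row reduction gives pivot columns m,R,c,γ; rank = 4
n=6, r=4 ⇒ 2 dimensionless groups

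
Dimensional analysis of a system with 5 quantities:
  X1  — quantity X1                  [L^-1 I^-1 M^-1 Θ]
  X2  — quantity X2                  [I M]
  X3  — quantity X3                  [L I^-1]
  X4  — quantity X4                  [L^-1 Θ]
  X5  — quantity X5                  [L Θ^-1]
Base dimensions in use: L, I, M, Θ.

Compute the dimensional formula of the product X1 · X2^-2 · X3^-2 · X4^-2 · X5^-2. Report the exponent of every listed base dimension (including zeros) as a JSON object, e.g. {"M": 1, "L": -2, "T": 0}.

{"L": -3, "I": -1, "M": -3, "Θ": 1}

Dimensional matrix (L×I×M×Θ by X1×X2×X3×X4×X5):
  L: [-1  0  1 -1  1]
  I: [-1  1 -1  0  0]
  M: [-1  1  0  0  0]
  Θ: [ 1  0  0  1 -1]
  [L]: (1)·-1+(-2)·0+(-2)·1+(-2)·-1+(-2)·1 = -3
  [I]: (1)·-1+(-2)·1+(-2)·-1+(-2)·0+(-2)·0 = -1
  [M]: (1)·-1+(-2)·1+(-2)·0+(-2)·0+(-2)·0 = -3
  [Θ]: (1)·1+(-2)·0+(-2)·0+(-2)·1+(-2)·-1 = 1
⇒ L^-3 I^-1 M^-3 Θ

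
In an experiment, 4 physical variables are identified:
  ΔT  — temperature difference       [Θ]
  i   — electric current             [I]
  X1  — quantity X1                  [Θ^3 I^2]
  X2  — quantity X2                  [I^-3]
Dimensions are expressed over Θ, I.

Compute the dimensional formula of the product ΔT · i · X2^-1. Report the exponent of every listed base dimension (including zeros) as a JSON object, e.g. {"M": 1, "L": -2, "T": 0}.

{"Θ": 1, "I": 4}

Exponent matrix [Θ,I] × [ΔT,i,X1,X2]:
  Θ: [ 1  0  3  0]
  I: [ 0  1  2 -3]
  [Θ]: (1)·1+(1)·0+(-1)·0 = 1
  [I]: (1)·0+(1)·1+(-1)·-3 = 4
⇒ Θ I^4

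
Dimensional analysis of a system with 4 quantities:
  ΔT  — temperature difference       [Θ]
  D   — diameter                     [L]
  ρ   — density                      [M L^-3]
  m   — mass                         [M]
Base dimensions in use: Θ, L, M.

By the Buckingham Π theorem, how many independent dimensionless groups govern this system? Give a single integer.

1

Write exponents as rows Θ,L,M / cols ΔT,D,ρ,m:
  Θ: [ 1  0  0  0]
  L: [ 0  1 -3  0]
  M: [ 0  0  1  1]
Echelon form has 3 nonzero rows (pivots: ΔT,D,ρ)
4 vars − rank 3 = 1 Π group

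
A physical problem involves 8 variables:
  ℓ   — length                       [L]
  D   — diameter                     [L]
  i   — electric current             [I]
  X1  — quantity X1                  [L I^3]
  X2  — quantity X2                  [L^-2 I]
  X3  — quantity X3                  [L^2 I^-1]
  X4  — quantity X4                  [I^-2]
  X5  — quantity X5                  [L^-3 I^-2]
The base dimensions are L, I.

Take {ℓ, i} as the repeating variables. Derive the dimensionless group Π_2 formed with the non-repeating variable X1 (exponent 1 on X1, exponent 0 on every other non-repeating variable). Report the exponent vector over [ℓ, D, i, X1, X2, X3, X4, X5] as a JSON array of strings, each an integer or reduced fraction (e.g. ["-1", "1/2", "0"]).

Write exponents as rows L,I / cols ℓ,D,i,X1,X2,X3,X4,X5:
  L: [ 1  1  0  1 -2  2  0 -3]
  I: [ 0  0  1  3  1 -1 -2 -2]
RREF → pivots at {ℓ,i} ⇒ r = 2
Repeat: ℓ,i; free: D,X1,X2,X3,X4,X5
RREF:
  r0: [   1    1    0    1   -2    2    0   -3]
  r1: [   0    0    1    3    1   -1   -2   -2]
Fix exponent of X1 at 1, D at 0, X2 at 0, X3 at 0, X4 at 0, X5 at 0; solve each RREF row for its pivot's exponent:
  r0: exp(ℓ) + (1)·1 = 0 ⇒ exp(ℓ) = -1
  r1: exp(i) + (3)·1 = 0 ⇒ exp(i) = -3
Π_2 = ℓ^-1 · i^-3 · X1

["-1", "0", "-3", "1", "0", "0", "0", "0"]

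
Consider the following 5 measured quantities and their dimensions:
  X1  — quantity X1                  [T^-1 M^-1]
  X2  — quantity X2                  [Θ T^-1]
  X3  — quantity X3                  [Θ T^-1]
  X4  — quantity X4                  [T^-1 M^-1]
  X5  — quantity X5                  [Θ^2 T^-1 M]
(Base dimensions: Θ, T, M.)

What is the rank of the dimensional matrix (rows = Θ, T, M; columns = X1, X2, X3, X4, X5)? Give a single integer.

2

Dimensional matrix (Θ×T×M by X1×X2×X3×X4×X5):
  Θ: [ 0  1  1  0  2]
  T: [-1 -1 -1 -1 -1]
  M: [-1  0  0 -1  1]
Echelon form has 2 nonzero rows (pivots: X1,X2)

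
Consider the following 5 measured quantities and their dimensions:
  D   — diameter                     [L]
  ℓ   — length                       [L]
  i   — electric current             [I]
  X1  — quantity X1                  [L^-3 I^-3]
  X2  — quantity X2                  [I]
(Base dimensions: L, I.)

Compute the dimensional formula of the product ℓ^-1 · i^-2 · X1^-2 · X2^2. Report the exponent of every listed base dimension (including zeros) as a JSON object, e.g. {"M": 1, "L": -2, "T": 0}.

Write exponents as rows L,I / cols D,ℓ,i,X1,X2:
  L: [ 1  1  0 -3  0]
  I: [ 0  0  1 -3  1]
  [L]: (-1)·1+(-2)·0+(-2)·-3+(2)·0 = 5
  [I]: (-1)·0+(-2)·1+(-2)·-3+(2)·1 = 6
⇒ L^5 I^6

{"L": 5, "I": 6}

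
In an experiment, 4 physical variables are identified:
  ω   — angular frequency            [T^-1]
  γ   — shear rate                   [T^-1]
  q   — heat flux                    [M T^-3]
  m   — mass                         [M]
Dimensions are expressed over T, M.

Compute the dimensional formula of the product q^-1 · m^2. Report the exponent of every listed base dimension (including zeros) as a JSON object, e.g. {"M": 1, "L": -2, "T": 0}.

Exponent matrix [T,M] × [ω,γ,q,m]:
  T: [-1 -1 -3  0]
  M: [ 0  0  1  1]
  [T]: (-1)·-3+(2)·0 = 3
  [M]: (-1)·1+(2)·1 = 1
⇒ T^3 M

{"T": 3, "M": 1}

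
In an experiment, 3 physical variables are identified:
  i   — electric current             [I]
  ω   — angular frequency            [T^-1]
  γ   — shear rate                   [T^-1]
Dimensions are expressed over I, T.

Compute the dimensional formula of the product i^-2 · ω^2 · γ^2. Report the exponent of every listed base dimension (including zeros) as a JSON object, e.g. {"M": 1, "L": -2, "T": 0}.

Write exponents as rows I,T / cols i,ω,γ:
  I: [ 1  0  0]
  T: [ 0 -1 -1]
  [I]: (-2)·1+(2)·0+(2)·0 = -2
  [T]: (-2)·0+(2)·-1+(2)·-1 = -4
⇒ I^-2 T^-4

{"I": -2, "T": -4}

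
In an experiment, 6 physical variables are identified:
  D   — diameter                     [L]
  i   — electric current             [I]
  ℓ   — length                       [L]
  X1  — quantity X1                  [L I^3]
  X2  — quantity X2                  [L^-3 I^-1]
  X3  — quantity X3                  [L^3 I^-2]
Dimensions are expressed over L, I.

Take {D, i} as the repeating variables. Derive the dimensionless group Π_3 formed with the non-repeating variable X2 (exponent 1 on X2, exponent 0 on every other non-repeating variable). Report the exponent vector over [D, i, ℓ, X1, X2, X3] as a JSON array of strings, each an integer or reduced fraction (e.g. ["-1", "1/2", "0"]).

["3", "1", "0", "0", "1", "0"]

Dimensional matrix (L×I by D×i×ℓ×X1×X2×X3):
  L: [ 1  0  1  1 -3  3]
  I: [ 0  1  0  3 -1 -2]
RREF → pivots at {D,i} ⇒ r = 2
Repeat: D,i; free: ℓ,X1,X2,X3
RREF:
  r0: [   1    0    1    1   -3    3]
  r1: [   0    1    0    3   -1   -2]
Fix exponent of X2 at 1, ℓ at 0, X1 at 0, X3 at 0; solve each RREF row for its pivot's exponent:
  r0: exp(D) + (-3)·1 = 0 ⇒ exp(D) = 3
  r1: exp(i) + (-1)·1 = 0 ⇒ exp(i) = 1
Π_3 = D^3 · i · X2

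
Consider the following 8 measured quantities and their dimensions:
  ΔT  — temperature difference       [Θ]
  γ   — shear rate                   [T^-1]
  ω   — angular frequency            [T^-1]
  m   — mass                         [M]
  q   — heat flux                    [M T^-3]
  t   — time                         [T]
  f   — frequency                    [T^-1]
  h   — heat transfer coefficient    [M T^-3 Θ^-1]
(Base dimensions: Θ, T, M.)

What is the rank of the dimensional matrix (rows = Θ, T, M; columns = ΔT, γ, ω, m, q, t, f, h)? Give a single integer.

Exponent matrix [Θ,T,M] × [ΔT,γ,ω,m,q,t,f,h]:
  Θ: [ 1  0  0  0  0  0  0 -1]
  T: [ 0 -1 -1  0 -3  1 -1 -3]
  M: [ 0  0  0  1  1  0  0  1]
RREF → pivots at {ΔT,γ,m} ⇒ r = 3

3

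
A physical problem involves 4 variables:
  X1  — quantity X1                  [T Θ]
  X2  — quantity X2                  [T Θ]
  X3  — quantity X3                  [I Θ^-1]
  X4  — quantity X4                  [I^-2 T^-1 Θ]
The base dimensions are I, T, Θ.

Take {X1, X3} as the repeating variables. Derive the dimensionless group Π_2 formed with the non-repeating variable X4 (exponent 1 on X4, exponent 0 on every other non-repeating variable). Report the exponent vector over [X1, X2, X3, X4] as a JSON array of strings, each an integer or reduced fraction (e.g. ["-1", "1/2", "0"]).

["1", "0", "2", "1"]

Write exponents as rows I,T,Θ / cols X1,X2,X3,X4:
  I: [ 0  0  1 -2]
  T: [ 1  1  0 -1]
  Θ: [ 1  1 -1  1]
Row reduction gives pivot columns X1,X3; rank = 2
Pivot set = {X1,X3}, free = {X2,X4}
RREF:
  r0: [   1    1    0   -1]
  r1: [   0    0    1   -2]
  r2: [   0    0    0    0]
Fix exponent of X4 at 1, X2 at 0; solve each RREF row for its pivot's exponent:
  r0: exp(X1) + (-1)·1 = 0 ⇒ exp(X1) = 1
  r1: exp(X3) + (-2)·1 = 0 ⇒ exp(X3) = 2
Π_2 = X1 · X3^2 · X4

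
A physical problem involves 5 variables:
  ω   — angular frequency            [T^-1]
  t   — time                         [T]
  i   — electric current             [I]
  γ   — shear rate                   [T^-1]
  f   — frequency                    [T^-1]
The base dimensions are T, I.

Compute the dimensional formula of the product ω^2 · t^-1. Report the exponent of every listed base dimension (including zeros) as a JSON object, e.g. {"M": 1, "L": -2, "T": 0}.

{"T": -3, "I": 0}

Exponent matrix [T,I] × [ω,t,i,γ,f]:
  T: [-1  1  0 -1 -1]
  I: [ 0  0  1  0  0]
  [T]: (2)·-1+(-1)·1 = -3
  [I]: (2)·0+(-1)·0 = 0
⇒ T^-3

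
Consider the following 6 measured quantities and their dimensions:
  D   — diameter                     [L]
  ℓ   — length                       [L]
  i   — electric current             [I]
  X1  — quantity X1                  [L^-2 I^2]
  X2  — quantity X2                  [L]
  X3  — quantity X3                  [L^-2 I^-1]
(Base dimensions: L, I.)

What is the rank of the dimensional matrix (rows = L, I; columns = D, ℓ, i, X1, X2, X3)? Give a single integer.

Dimensional matrix (L×I by D×ℓ×i×X1×X2×X3):
  L: [ 1  1  0 -2  1 -2]
  I: [ 0  0  1  2  0 -1]
Echelon form has 2 nonzero rows (pivots: D,i)

2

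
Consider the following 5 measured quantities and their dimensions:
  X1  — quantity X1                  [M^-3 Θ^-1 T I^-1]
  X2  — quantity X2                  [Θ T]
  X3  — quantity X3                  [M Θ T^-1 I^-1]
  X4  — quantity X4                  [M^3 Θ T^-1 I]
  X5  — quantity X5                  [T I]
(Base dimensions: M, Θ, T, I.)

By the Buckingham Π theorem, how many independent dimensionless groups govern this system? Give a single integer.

2

Exponent matrix [M,Θ,T,I] × [X1,X2,X3,X4,X5]:
  M: [-3  0  1  3  0]
  Θ: [-1  1  1  1  0]
  T: [ 1  1 -1 -1  1]
  I: [-1  0 -1  1  1]
RREF → pivots at {X1,X2,X3} ⇒ r = 3
Π count = n − r = 5 − 3 = 2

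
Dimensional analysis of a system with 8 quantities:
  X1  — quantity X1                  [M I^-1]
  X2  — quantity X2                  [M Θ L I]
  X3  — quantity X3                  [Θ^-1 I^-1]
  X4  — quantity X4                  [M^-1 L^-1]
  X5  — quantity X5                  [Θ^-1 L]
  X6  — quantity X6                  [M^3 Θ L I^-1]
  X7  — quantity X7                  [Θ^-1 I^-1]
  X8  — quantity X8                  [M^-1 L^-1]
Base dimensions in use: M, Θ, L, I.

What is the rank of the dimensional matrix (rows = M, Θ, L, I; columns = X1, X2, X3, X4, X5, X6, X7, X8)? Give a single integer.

Write exponents as rows M,Θ,L,I / cols X1,X2,X3,X4,X5,X6,X7,X8:
  M: [ 1  1  0 -1  0  3  0 -1]
  Θ: [ 0  1 -1  0 -1  1 -1  0]
  L: [ 0  1  0 -1  1  1  0 -1]
  I: [-1  1 -1  0  0 -1 -1  0]
RREF → pivots at {X1,X2,X3} ⇒ r = 3

3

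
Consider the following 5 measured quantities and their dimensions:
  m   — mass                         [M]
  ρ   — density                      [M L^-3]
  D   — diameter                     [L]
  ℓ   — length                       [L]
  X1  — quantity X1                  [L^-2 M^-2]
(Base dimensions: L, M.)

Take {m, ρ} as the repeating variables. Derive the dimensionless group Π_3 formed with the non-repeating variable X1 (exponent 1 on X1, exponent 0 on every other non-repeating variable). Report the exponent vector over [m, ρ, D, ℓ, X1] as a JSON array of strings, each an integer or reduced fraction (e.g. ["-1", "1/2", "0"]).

["8/3", "-2/3", "0", "0", "1"]

Exponent matrix [L,M] × [m,ρ,D,ℓ,X1]:
  L: [ 0 -3  1  1 -2]
  M: [ 1  1  0  0 -2]
RREF → pivots at {m,ρ} ⇒ r = 2
Repeat: m,ρ; free: D,ℓ,X1
RREF:
  r0: [   1    0  1/3  1/3 -8/3]
  r1: [   0    1 -1/3 -1/3  2/3]
Fix exponent of X1 at 1, D at 0, ℓ at 0; solve each RREF row for its pivot's exponent:
  r0: exp(m) + (-8/3)·1 = 0 ⇒ exp(m) = 8/3
  r1: exp(ρ) + (2/3)·1 = 0 ⇒ exp(ρ) = -2/3
Π_3 = m^(8/3) · ρ^(-2/3) · X1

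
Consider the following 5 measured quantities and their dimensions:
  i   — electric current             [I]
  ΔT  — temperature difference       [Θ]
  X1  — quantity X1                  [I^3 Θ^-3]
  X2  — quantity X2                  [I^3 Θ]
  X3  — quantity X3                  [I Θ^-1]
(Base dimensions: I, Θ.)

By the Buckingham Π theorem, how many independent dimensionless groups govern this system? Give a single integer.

Exponent matrix [I,Θ] × [i,ΔT,X1,X2,X3]:
  I: [ 1  0  3  3  1]
  Θ: [ 0  1 -3  1 -1]
Echelon form has 2 nonzero rows (pivots: i,ΔT)
n=5, r=2 ⇒ 3 dimensionless groups

3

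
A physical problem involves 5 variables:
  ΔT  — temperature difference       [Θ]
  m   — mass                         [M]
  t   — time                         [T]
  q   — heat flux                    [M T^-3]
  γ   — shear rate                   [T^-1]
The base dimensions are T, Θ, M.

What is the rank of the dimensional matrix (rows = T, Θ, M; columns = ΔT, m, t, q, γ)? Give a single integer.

3

Write exponents as rows T,Θ,M / cols ΔT,m,t,q,γ:
  T: [ 0  0  1 -3 -1]
  Θ: [ 1  0  0  0  0]
  M: [ 0  1  0  1  0]
Row reduction gives pivot columns ΔT,m,t; rank = 3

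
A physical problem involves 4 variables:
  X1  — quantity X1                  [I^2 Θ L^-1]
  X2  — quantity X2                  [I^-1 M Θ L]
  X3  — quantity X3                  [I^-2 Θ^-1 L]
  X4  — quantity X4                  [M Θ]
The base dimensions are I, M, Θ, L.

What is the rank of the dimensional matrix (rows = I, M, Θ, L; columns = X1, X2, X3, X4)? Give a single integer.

3

Dimensional matrix (I×M×Θ×L by X1×X2×X3×X4):
  I: [ 2 -1 -2  0]
  M: [ 0  1  0  1]
  Θ: [ 1  1 -1  1]
  L: [-1  1  1  0]
RREF → pivots at {X1,X2,X4} ⇒ r = 3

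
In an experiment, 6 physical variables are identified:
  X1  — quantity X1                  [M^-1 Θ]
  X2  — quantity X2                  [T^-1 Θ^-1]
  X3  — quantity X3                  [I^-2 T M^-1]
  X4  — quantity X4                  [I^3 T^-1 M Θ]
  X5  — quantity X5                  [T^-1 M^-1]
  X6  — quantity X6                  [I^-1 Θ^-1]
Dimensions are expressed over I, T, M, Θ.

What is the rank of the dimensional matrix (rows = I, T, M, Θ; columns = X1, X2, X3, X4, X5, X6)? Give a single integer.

Dimensional matrix (I×T×M×Θ by X1×X2×X3×X4×X5×X6):
  I: [ 0  0 -2  3  0 -1]
  T: [ 0 -1  1 -1 -1  0]
  M: [-1  0 -1  1 -1  0]
  Θ: [ 1 -1  0  1  0 -1]
Echelon form has 3 nonzero rows (pivots: X1,X2,X3)

3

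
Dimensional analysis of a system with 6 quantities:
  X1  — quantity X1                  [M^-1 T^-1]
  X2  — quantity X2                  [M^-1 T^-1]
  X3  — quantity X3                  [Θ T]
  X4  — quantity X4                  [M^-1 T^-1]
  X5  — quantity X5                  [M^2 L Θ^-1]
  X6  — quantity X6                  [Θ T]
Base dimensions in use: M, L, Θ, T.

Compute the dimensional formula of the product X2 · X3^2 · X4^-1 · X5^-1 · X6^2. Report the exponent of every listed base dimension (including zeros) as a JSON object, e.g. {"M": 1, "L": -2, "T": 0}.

Write exponents as rows M,L,Θ,T / cols X1,X2,X3,X4,X5,X6:
  M: [-1 -1  0 -1  2  0]
  L: [ 0  0  0  0  1  0]
  Θ: [ 0  0  1  0 -1  1]
  T: [-1 -1  1 -1  0  1]
  [M]: (1)·-1+(2)·0+(-1)·-1+(-1)·2+(2)·0 = -2
  [L]: (1)·0+(2)·0+(-1)·0+(-1)·1+(2)·0 = -1
  [Θ]: (1)·0+(2)·1+(-1)·0+(-1)·-1+(2)·1 = 5
  [T]: (1)·-1+(2)·1+(-1)·-1+(-1)·0+(2)·1 = 4
⇒ M^-2 L^-1 Θ^5 T^4

{"M": -2, "L": -1, "Θ": 5, "T": 4}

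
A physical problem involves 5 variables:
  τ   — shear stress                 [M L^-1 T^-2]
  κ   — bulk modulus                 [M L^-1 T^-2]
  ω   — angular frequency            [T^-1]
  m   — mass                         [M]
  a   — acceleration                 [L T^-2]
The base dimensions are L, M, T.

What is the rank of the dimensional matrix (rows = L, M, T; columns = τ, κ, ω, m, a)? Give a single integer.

Write exponents as rows L,M,T / cols τ,κ,ω,m,a:
  L: [-1 -1  0  0  1]
  M: [ 1  1  0  1  0]
  T: [-2 -2 -1  0 -2]
Echelon form has 3 nonzero rows (pivots: τ,ω,m)

3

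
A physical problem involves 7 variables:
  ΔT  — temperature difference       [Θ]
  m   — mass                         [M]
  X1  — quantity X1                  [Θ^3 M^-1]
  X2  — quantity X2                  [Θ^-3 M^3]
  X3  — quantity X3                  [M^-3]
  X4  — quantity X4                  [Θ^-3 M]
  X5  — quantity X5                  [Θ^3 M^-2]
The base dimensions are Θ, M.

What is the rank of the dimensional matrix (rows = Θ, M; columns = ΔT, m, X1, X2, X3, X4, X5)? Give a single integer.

2

Dimensional matrix (Θ×M by ΔT×m×X1×X2×X3×X4×X5):
  Θ: [ 1  0  3 -3  0 -3  3]
  M: [ 0  1 -1  3 -3  1 -2]
Echelon form has 2 nonzero rows (pivots: ΔT,m)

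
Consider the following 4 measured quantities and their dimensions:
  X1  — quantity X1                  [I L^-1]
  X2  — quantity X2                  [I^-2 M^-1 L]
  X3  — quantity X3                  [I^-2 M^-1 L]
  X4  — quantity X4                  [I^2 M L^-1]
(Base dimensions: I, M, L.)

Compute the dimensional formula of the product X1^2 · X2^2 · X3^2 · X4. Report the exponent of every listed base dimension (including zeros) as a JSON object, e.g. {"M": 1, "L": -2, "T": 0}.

Exponent matrix [I,M,L] × [X1,X2,X3,X4]:
  I: [ 1 -2 -2  2]
  M: [ 0 -1 -1  1]
  L: [-1  1  1 -1]
  [I]: (2)·1+(2)·-2+(2)·-2+(1)·2 = -4
  [M]: (2)·0+(2)·-1+(2)·-1+(1)·1 = -3
  [L]: (2)·-1+(2)·1+(2)·1+(1)·-1 = 1
⇒ I^-4 M^-3 L

{"I": -4, "M": -3, "L": 1}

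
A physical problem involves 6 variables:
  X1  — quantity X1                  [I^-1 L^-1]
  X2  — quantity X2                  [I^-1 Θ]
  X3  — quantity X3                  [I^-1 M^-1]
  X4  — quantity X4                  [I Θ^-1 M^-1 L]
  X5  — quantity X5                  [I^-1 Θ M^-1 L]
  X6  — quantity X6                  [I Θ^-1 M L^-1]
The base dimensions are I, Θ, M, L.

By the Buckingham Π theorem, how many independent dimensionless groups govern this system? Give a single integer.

Exponent matrix [I,Θ,M,L] × [X1,X2,X3,X4,X5,X6]:
  I: [-1 -1 -1  1 -1  1]
  Θ: [ 0  1  0 -1  1 -1]
  M: [ 0  0 -1 -1 -1  1]
  L: [-1  0  0  1  1 -1]
RREF → pivots at {X1,X2,X3} ⇒ r = 3
Π count = n − r = 6 − 3 = 3

3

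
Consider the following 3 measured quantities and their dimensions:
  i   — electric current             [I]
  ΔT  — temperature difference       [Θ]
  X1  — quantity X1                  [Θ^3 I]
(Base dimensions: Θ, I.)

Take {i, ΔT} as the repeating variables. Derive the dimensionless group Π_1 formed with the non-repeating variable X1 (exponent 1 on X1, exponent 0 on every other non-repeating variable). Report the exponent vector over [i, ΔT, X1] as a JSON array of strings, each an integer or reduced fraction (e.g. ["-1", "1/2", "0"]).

["-1", "-3", "1"]

Dimensional matrix (Θ×I by i×ΔT×X1):
  Θ: [ 0  1  3]
  I: [ 1  0  1]
RREF → pivots at {i,ΔT} ⇒ r = 2
Pivot set = {i,ΔT}, free = {X1}
RREF:
  r0: [   1    0    1]
  r1: [   0    1    3]
Fix exponent of X1 at 1; solve each RREF row for its pivot's exponent:
  r0: exp(i) + (1)·1 = 0 ⇒ exp(i) = -1
  r1: exp(ΔT) + (3)·1 = 0 ⇒ exp(ΔT) = -3
Π_1 = i^-1 · ΔT^-3 · X1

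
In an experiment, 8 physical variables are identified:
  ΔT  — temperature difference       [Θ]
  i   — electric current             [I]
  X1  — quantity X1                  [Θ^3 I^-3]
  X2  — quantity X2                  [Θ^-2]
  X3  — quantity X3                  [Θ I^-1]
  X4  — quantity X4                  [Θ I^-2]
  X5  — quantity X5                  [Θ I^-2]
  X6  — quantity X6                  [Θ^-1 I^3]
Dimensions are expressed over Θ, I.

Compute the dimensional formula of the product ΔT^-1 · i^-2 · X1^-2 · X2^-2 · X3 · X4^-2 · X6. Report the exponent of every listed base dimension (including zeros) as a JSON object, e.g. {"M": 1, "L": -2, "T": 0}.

{"Θ": -5, "I": 10}

Write exponents as rows Θ,I / cols ΔT,i,X1,X2,X3,X4,X5,X6:
  Θ: [ 1  0  3 -2  1  1  1 -1]
  I: [ 0  1 -3  0 -1 -2 -2  3]
  [Θ]: (-1)·1+(-2)·0+(-2)·3+(-2)·-2+(1)·1+(-2)·1+(1)·-1 = -5
  [I]: (-1)·0+(-2)·1+(-2)·-3+(-2)·0+(1)·-1+(-2)·-2+(1)·3 = 10
⇒ Θ^-5 I^10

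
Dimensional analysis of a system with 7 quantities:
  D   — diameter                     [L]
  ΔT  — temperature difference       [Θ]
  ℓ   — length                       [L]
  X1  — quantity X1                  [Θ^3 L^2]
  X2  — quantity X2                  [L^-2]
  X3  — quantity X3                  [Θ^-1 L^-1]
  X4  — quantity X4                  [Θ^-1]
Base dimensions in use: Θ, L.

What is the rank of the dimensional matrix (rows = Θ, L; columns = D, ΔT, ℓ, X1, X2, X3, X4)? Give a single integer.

2

Exponent matrix [Θ,L] × [D,ΔT,ℓ,X1,X2,X3,X4]:
  Θ: [ 0  1  0  3  0 -1 -1]
  L: [ 1  0  1  2 -2 -1  0]
Echelon form has 2 nonzero rows (pivots: D,ΔT)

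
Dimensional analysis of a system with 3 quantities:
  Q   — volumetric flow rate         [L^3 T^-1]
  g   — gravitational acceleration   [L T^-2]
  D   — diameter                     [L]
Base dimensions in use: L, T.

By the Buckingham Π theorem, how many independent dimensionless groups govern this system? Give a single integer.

1

Exponent matrix [L,T] × [Q,g,D]:
  L: [ 3  1  1]
  T: [-1 -2  0]
RREF → pivots at {Q,g} ⇒ r = 2
Π count = n − r = 3 − 2 = 1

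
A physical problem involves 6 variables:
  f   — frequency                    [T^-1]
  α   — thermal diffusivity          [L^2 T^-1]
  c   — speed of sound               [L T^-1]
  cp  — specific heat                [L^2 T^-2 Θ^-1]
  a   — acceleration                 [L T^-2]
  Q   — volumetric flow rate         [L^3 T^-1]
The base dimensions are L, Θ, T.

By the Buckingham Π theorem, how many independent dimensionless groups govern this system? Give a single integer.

3

Write exponents as rows L,Θ,T / cols f,α,c,cp,a,Q:
  L: [ 0  2  1  2  1  3]
  Θ: [ 0  0  0 -1  0  0]
  T: [-1 -1 -1 -2 -2 -1]
Row reduction gives pivot columns f,α,cp; rank = 3
6 vars − rank 3 = 3 Π groups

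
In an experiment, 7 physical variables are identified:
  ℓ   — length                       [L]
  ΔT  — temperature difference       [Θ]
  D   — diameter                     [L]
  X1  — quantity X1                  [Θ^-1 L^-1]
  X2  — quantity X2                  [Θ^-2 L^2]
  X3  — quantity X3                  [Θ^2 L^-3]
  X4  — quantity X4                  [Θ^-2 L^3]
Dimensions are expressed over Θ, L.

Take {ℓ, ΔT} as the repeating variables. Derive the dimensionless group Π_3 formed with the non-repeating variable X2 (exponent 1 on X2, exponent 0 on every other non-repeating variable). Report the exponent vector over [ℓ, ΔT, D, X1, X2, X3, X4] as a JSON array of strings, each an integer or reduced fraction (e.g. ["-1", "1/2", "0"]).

["-2", "2", "0", "0", "1", "0", "0"]

Dimensional matrix (Θ×L by ℓ×ΔT×D×X1×X2×X3×X4):
  Θ: [ 0  1  0 -1 -2  2 -2]
  L: [ 1  0  1 -1  2 -3  3]
Echelon form has 2 nonzero rows (pivots: ℓ,ΔT)
Repeat: ℓ,ΔT; free: D,X1,X2,X3,X4
RREF:
  r0: [   1    0    1   -1    2   -3    3]
  r1: [   0    1    0   -1   -2    2   -2]
Fix exponent of X2 at 1, D at 0, X1 at 0, X3 at 0, X4 at 0; solve each RREF row for its pivot's exponent:
  r0: exp(ℓ) + (2)·1 = 0 ⇒ exp(ℓ) = -2
  r1: exp(ΔT) + (-2)·1 = 0 ⇒ exp(ΔT) = 2
Π_3 = ℓ^-2 · ΔT^2 · X2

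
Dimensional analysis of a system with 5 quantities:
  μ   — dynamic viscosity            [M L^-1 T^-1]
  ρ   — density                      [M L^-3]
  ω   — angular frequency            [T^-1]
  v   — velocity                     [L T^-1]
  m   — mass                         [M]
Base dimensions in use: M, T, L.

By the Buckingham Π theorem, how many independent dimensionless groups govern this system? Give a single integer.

Dimensional matrix (M×T×L by μ×ρ×ω×v×m):
  M: [ 1  1  0  0  1]
  T: [-1  0 -1 -1  0]
  L: [-1 -3  0  1  0]
Row reduction gives pivot columns μ,ρ,ω; rank = 3
n=5, r=3 ⇒ 2 dimensionless groups

2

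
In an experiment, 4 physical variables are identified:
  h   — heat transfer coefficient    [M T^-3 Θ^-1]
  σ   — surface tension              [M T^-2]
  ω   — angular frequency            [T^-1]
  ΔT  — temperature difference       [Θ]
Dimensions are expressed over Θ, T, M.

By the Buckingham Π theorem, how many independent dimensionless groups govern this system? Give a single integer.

Exponent matrix [Θ,T,M] × [h,σ,ω,ΔT]:
  Θ: [-1  0  0  1]
  T: [-3 -2 -1  0]
  M: [ 1  1  0  0]
RREF → pivots at {h,σ,ω} ⇒ r = 3
Π count = n − r = 4 − 3 = 1

1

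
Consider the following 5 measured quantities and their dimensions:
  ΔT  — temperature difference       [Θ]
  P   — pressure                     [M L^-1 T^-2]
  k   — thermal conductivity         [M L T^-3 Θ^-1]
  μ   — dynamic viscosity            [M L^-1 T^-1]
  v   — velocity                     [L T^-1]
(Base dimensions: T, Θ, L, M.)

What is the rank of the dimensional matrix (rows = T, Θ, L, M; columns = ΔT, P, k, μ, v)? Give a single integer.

Write exponents as rows T,Θ,L,M / cols ΔT,P,k,μ,v:
  T: [ 0 -2 -3 -1 -1]
  Θ: [ 1  0 -1  0  0]
  L: [ 0 -1  1 -1  1]
  M: [ 0  1  1  1  0]
Echelon form has 4 nonzero rows (pivots: ΔT,P,k,μ)

4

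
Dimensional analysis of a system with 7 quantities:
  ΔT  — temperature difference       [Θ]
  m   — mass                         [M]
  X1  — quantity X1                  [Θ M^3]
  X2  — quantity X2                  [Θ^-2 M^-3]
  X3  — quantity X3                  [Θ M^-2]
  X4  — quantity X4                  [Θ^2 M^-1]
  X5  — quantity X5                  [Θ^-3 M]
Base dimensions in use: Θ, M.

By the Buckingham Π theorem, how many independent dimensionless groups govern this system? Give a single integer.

5

Write exponents as rows Θ,M / cols ΔT,m,X1,X2,X3,X4,X5:
  Θ: [ 1  0  1 -2  1  2 -3]
  M: [ 0  1  3 -3 -2 -1  1]
Row reduction gives pivot columns ΔT,m; rank = 2
7 vars − rank 2 = 5 Π groups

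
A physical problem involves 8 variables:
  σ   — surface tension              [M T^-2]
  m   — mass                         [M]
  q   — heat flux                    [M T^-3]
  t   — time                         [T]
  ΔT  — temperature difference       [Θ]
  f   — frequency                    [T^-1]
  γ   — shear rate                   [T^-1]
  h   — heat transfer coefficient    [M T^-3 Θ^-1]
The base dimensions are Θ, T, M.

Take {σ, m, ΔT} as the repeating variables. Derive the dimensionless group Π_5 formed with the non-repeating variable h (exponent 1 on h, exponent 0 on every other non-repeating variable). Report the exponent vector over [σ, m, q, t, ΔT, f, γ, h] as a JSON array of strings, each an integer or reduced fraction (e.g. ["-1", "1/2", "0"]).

Write exponents as rows Θ,T,M / cols σ,m,q,t,ΔT,f,γ,h:
  Θ: [ 0  0  0  0  1  0  0 -1]
  T: [-2  0 -3  1  0 -1 -1 -3]
  M: [ 1  1  1  0  0  0  0  1]
Echelon form has 3 nonzero rows (pivots: σ,m,ΔT)
Repeat: σ,m,ΔT; free: q,t,f,γ,h
RREF:
  r0: [   1    0  3/2 -1/2    0  1/2  1/2  3/2]
  r1: [   0    1 -1/2  1/2    0 -1/2 -1/2 -1/2]
  r2: [   0    0    0    0    1    0    0   -1]
Fix exponent of h at 1, q at 0, t at 0, f at 0, γ at 0; solve each RREF row for its pivot's exponent:
  r0: exp(σ) + (3/2)·1 = 0 ⇒ exp(σ) = -3/2
  r1: exp(m) + (-1/2)·1 = 0 ⇒ exp(m) = 1/2
  r2: exp(ΔT) + (-1)·1 = 0 ⇒ exp(ΔT) = 1
Π_5 = σ^(-3/2) · m^(1/2) · ΔT · h

["-3/2", "1/2", "0", "0", "1", "0", "0", "1"]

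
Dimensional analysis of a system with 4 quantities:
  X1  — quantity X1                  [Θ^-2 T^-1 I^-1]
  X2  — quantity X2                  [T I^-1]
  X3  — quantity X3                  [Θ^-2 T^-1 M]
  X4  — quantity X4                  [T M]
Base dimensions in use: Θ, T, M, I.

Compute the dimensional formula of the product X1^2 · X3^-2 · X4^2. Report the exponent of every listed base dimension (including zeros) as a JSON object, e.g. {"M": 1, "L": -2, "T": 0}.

Exponent matrix [Θ,T,M,I] × [X1,X2,X3,X4]:
  Θ: [-2  0 -2  0]
  T: [-1  1 -1  1]
  M: [ 0  0  1  1]
  I: [-1 -1  0  0]
  [Θ]: (2)·-2+(-2)·-2+(2)·0 = 0
  [T]: (2)·-1+(-2)·-1+(2)·1 = 2
  [M]: (2)·0+(-2)·1+(2)·1 = 0
  [I]: (2)·-1+(-2)·0+(2)·0 = -2
⇒ T^2 I^-2

{"Θ": 0, "T": 2, "M": 0, "I": -2}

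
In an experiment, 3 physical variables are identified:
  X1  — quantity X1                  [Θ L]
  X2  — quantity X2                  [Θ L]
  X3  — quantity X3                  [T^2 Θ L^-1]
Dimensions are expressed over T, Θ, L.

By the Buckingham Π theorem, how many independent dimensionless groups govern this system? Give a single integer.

1

Exponent matrix [T,Θ,L] × [X1,X2,X3]:
  T: [ 0  0  2]
  Θ: [ 1  1  1]
  L: [ 1  1 -1]
Row reduction gives pivot columns X1,X3; rank = 2
3 vars − rank 2 = 1 Π group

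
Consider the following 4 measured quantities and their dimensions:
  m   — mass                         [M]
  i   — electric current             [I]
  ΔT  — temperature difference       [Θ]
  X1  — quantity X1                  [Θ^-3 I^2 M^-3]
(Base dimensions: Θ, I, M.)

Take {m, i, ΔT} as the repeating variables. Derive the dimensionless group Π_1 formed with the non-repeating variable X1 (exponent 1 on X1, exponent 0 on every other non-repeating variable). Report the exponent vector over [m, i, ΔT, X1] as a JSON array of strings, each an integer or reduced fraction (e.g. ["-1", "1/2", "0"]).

["3", "-2", "3", "1"]

Dimensional matrix (Θ×I×M by m×i×ΔT×X1):
  Θ: [ 0  0  1 -3]
  I: [ 0  1  0  2]
  M: [ 1  0  0 -3]
Echelon form has 3 nonzero rows (pivots: m,i,ΔT)
Pivot set = {m,i,ΔT}, free = {X1}
RREF:
  r0: [   1    0    0   -3]
  r1: [   0    1    0    2]
  r2: [   0    0    1   -3]
Fix exponent of X1 at 1; solve each RREF row for its pivot's exponent:
  r0: exp(m) + (-3)·1 = 0 ⇒ exp(m) = 3
  r1: exp(i) + (2)·1 = 0 ⇒ exp(i) = -2
  r2: exp(ΔT) + (-3)·1 = 0 ⇒ exp(ΔT) = 3
Π_1 = m^3 · i^-2 · ΔT^3 · X1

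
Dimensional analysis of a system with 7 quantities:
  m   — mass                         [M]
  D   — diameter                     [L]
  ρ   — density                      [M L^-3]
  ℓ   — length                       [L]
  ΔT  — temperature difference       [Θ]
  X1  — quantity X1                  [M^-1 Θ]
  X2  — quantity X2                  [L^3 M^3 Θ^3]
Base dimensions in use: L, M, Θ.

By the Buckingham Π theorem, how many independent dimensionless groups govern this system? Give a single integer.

Write exponents as rows L,M,Θ / cols m,D,ρ,ℓ,ΔT,X1,X2:
  L: [ 0  1 -3  1  0  0  3]
  M: [ 1  0  1  0  0 -1  3]
  Θ: [ 0  0  0  0  1  1  3]
Echelon form has 3 nonzero rows (pivots: m,D,ΔT)
Π count = n − r = 7 − 3 = 4

4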